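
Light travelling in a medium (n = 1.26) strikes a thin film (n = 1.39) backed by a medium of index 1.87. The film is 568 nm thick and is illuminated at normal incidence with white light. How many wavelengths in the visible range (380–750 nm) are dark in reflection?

At the upper boundary (n = 1.26 to n = 1.39) the reflected ray undergoes a half-wave phase shift.
Ray reflecting at the bottom interface goes from n = 1.39 toward n = 1.87: a half-wave phase shift.
The two reflections carry the same phase change, so no net offset.
With no net inversion, destructive interference in reflection requires 2 n t = (m + ½) λ.
λ = 2 n t / (m + ½) = 1579 / (m + ½) nm.
m=1: 1053 nm (IR); m=2: 632 nm (visible); m=3: 451 nm (visible); m=4: 351 nm (UV).

2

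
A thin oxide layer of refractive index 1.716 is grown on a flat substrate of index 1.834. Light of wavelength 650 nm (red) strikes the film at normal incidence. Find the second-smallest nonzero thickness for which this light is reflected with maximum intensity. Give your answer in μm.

0.379 μm

At the upper boundary (n = 1.0 to n = 1.716) the reflected ray undergoes a half-wave phase shift.
Bottom surface (1.716 → 1.834): reflection off a higher-index medium gives a half-wave phase shift.
The two reflections carry the same phase change, so no net offset.
With no net inversion, constructive interference in reflection requires 2 n t = m λ.
The second-smallest nonzero thickness corresponds to m = 2: t = m λ / (2 n) = 2.00 × 650 / (2 × 1.716) = 379 nm.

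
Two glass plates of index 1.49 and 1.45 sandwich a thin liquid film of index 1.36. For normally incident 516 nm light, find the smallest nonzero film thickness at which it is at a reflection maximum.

At the upper boundary (n = 1.49 to n = 1.36) the reflected ray undergoes no phase shift.
Ray reflecting at the bottom interface goes from n = 1.36 toward n = 1.45: a half-wave phase shift.
Exactly one π shift → a net half-wave offset.
With one net inversion, constructive interference in reflection requires 2 n t = (m + ½) λ.
Minimum at m = 0: t = λ / (4 n) = 516 / (4 × 1.36) = 94.9 nm.

94.9 nm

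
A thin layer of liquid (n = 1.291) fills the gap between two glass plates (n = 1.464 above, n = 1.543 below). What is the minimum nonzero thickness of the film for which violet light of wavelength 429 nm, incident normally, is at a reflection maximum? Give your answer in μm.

At the upper boundary (n = 1.464 to n = 1.291) the reflected ray undergoes no phase shift.
At the lower boundary (n = 1.291 to n = 1.543) the reflected ray undergoes a half-wave phase shift.
Exactly one π shift → a net half-wave offset.
With one net inversion, constructive interference in reflection requires 2 n t = (m + ½) λ.
Minimum at m = 0: t = λ / (4 n) = 429 / (4 × 1.291) = 83.1 nm.

0.0831 μm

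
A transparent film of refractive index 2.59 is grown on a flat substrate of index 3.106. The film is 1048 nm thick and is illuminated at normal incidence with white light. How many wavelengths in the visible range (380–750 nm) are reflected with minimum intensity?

At the upper boundary (n = 1.0 to n = 2.59) the reflected ray undergoes a half-wave phase shift.
Ray reflecting at the bottom interface goes from n = 2.59 toward n = 3.106: a half-wave phase shift.
Zero or two π shifts → no net half-wave offset.
With no net inversion, destructive interference in reflection requires 2 n t = (m + ½) λ.
λ = 2 n t / (m + ½) = 5429 / (m + ½) nm.
m=6: 835 nm (IR); m=7: 724 nm (visible); m=8: 639 nm (visible); m=9: 571 nm (visible); m=10: 517 nm (visible); m=11: 472 nm (visible); m=12: 434 nm (visible); m=13: 402 nm (visible); m=14: 374 nm (UV).

7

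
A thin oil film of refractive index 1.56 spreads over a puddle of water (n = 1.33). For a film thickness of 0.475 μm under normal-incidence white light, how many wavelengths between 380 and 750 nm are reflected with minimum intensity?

2

Top surface (1.0 → 1.56): reflection off a higher-index medium gives a half-wave phase shift.
Ray reflecting at the bottom interface goes from n = 1.56 toward n = 1.33: no phase shift.
The two reflections differ by half a wavelength.
So the condition for destructive reflection is 2 n t = m λ.
λ = 2 n t / m = 1482 / m nm.
m=1: 1482 nm (IR); m=2: 741 nm (visible); m=3: 494 nm (visible); m=4: 371 nm (UV).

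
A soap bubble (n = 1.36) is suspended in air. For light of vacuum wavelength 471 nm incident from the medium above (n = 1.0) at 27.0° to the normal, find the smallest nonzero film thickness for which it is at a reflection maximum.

91.8 nm

At the upper boundary (n = 1.0 to n = 1.36) the reflected ray undergoes a half-wave phase shift.
Bottom surface (1.36 → 1.0): reflection off a lower-index medium gives no phase shift.
Net: one phase inversion between the two reflected rays.
For maximum reflection here: 2 n t cos θ_r = (m + ½) λ.
Snell's law: 1.0 sin 27.0° = 1.36 sin θ_r → sin θ_r = 0.334, cos θ_r = 0.943.
Minimum at m = 0: t = λ / (4 n cos θ_r) = 471 / (4 × 1.36 × 0.943) = 91.8 nm.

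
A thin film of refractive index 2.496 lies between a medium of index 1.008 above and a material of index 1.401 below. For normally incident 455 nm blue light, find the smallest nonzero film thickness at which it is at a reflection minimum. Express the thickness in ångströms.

911 Å

Ray reflecting at the top interface goes from n = 1.008 toward n = 2.496: a half-wave phase shift.
At the lower boundary (n = 2.496 to n = 1.401) the reflected ray undergoes no phase shift.
Net: one phase inversion between the two reflected rays.
With one net inversion, destructive interference in reflection requires 2 n t = m λ.
Minimum nonzero at m = 1: t = λ / (2 n) = 455 / (2 × 2.496) = 91.1 nm.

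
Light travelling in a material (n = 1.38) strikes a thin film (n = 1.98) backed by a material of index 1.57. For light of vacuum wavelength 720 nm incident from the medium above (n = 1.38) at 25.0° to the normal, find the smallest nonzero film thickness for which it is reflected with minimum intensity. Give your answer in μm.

At the upper boundary (n = 1.38 to n = 1.98) the reflected ray undergoes a half-wave phase shift.
Ray reflecting at the bottom interface goes from n = 1.98 toward n = 1.57: no phase shift.
Net: one phase inversion between the two reflected rays.
For dark reflection here: 2 n t cos θ_r = m λ.
Snell's law: 1.38 sin 25.0° = 1.98 sin θ_r → sin θ_r = 0.295, cos θ_r = 0.956.
Minimum nonzero at m = 1: t = λ / (2 n cos θ_r) = 720 / (2 × 1.98 × 0.956) = 190 nm.

0.190 μm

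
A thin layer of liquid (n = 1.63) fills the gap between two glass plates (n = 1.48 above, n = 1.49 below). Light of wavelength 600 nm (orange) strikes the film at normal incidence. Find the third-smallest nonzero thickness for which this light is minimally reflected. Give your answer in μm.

Top surface (1.48 → 1.63): reflection off a higher-index medium gives a half-wave phase shift.
Ray reflecting at the bottom interface goes from n = 1.63 toward n = 1.49: no phase shift.
Exactly one π shift → a net half-wave offset.
With one net inversion, destructive interference in reflection requires 2 n t = m λ.
The third-smallest nonzero thickness corresponds to m = 3: t = m λ / (2 n) = 3.00 × 600 / (2 × 1.63) = 552 nm.

0.552 μm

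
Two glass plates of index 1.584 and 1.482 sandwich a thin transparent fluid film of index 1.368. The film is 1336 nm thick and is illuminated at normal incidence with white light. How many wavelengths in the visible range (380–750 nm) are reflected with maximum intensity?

At the upper boundary (n = 1.584 to n = 1.368) the reflected ray undergoes no phase shift.
Ray reflecting at the bottom interface goes from n = 1.368 toward n = 1.482: a half-wave phase shift.
The two reflections differ by half a wavelength.
So the condition for constructive reflection is 2 n t = (m + ½) λ.
λ = 2 n t / (m + ½) = 3655 / (m + ½) nm.
m=4: 812 nm (IR); m=5: 665 nm (visible); m=6: 562 nm (visible); m=7: 487 nm (visible); m=8: 430 nm (visible); m=9: 385 nm (visible); m=10: 348 nm (UV).

5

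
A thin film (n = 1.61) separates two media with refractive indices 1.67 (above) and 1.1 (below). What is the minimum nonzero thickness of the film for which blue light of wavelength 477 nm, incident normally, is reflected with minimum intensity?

74.1 nm

Ray reflecting at the top interface goes from n = 1.67 toward n = 1.61: no phase shift.
At the lower boundary (n = 1.61 to n = 1.1) the reflected ray undergoes no phase shift.
Zero or two π shifts → no net half-wave offset.
With no net inversion, destructive interference in reflection requires 2 n t = (m + ½) λ.
Minimum at m = 0: t = λ / (4 n) = 477 / (4 × 1.61) = 74.1 nm.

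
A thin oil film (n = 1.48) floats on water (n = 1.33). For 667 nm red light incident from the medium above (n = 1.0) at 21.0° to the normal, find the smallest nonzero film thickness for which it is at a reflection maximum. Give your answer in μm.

0.116 μm

Top surface (1.0 → 1.48): reflection off a higher-index medium gives a half-wave phase shift.
At the lower boundary (n = 1.48 to n = 1.33) the reflected ray undergoes no phase shift.
The two reflections differ by half a wavelength.
For maximum reflection here: 2 n t cos θ_r = (m + ½) λ.
Snell's law: 1.0 sin 21.0° = 1.48 sin θ_r → sin θ_r = 0.242, cos θ_r = 0.970.
Minimum at m = 0: t = λ / (4 n cos θ_r) = 667 / (4 × 1.48 × 0.970) = 116 nm.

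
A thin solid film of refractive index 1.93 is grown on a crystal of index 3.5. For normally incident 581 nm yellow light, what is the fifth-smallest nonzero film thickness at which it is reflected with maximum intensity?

753 nm

Ray reflecting at the top interface goes from n = 1.0 toward n = 1.93: a half-wave phase shift.
Bottom surface (1.93 → 3.5): reflection off a higher-index medium gives a half-wave phase shift.
Net: no relative phase inversion (both shifts match).
For maximum reflection here: 2 n t = m λ.
The fifth-smallest nonzero thickness corresponds to m = 5: t = m λ / (2 n) = 5.00 × 581 / (2 × 1.93) = 753 nm.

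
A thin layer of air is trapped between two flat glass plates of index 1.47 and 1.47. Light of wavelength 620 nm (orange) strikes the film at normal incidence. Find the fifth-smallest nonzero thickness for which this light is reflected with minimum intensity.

1550 nm

At the upper boundary (n = 1.47 to n = 1.0) the reflected ray undergoes no phase shift.
At the lower boundary (n = 1.0 to n = 1.47) the reflected ray undergoes a half-wave phase shift.
The two reflections differ by half a wavelength.
For weak reflection here: 2 n t = m λ.
The fifth-smallest nonzero thickness corresponds to m = 5: t = m λ / (2 n) = 5.00 × 620 / (2 × 1.0) = 1550 nm.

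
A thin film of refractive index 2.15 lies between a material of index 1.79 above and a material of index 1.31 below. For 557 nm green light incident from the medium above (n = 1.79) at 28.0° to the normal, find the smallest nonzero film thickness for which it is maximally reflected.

Top surface (1.79 → 2.15): reflection off a higher-index medium gives a half-wave phase shift.
Ray reflecting at the bottom interface goes from n = 2.15 toward n = 1.31: no phase shift.
Net: one phase inversion between the two reflected rays.
With one net inversion, constructive interference in reflection requires 2 n t cos θ_r = (m + ½) λ.
Snell's law: 1.79 sin 28.0° = 2.15 sin θ_r → sin θ_r = 0.391, cos θ_r = 0.920.
Minimum at m = 0: t = λ / (4 n cos θ_r) = 557 / (4 × 2.15 × 0.920) = 70.4 nm.

70.4 nm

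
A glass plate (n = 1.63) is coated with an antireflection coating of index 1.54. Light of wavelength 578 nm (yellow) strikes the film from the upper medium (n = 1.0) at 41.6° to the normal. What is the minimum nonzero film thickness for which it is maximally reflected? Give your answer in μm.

0.208 μm

Top surface (1.0 → 1.54): reflection off a higher-index medium gives a half-wave phase shift.
Bottom surface (1.54 → 1.63): reflection off a higher-index medium gives a half-wave phase shift.
Zero or two π shifts → no net half-wave offset.
For strong reflection here: 2 n t cos θ_r = m λ.
Snell's law: 1.0 sin 41.6° = 1.54 sin θ_r → sin θ_r = 0.431, cos θ_r = 0.902.
Minimum nonzero at m = 1: t = λ / (2 n cos θ_r) = 578 / (2 × 1.54 × 0.902) = 208 nm.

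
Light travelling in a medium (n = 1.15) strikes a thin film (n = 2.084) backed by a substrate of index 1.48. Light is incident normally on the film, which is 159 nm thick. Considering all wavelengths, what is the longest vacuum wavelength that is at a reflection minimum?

663 nm

At the upper boundary (n = 1.15 to n = 2.084) the reflected ray undergoes a half-wave phase shift.
Ray reflecting at the bottom interface goes from n = 2.084 toward n = 1.48: no phase shift.
The two reflections differ by half a wavelength.
So the condition for destructive reflection is 2 n t = m λ.
λ = 2 n t / m. The longest wavelength is m = 1: λ = 2 × 2.084 × 159 / 1.00 = 663 nm.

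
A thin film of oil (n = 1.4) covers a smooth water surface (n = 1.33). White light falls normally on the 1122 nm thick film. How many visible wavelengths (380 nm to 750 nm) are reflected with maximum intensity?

Top surface (1.0 → 1.4): reflection off a higher-index medium gives a half-wave phase shift.
Ray reflecting at the bottom interface goes from n = 1.4 toward n = 1.33: no phase shift.
Net: one phase inversion between the two reflected rays.
So the condition for constructive reflection is 2 n t = (m + ½) λ.
λ = 2 n t / (m + ½) = 3142 / (m + ½) nm.
m=3: 898 nm (IR); m=4: 698 nm (visible); m=5: 571 nm (visible); m=6: 483 nm (visible); m=7: 419 nm (visible); m=8: 370 nm (UV).

4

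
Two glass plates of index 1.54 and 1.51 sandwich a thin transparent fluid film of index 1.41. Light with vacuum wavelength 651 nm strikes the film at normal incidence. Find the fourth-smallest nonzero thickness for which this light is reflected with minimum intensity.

923 nm

Top surface (1.54 → 1.41): reflection off a lower-index medium gives no phase shift.
Ray reflecting at the bottom interface goes from n = 1.41 toward n = 1.51: a half-wave phase shift.
The two reflections differ by half a wavelength.
For minimum reflection here: 2 n t = m λ.
The fourth-smallest nonzero thickness corresponds to m = 4: t = m λ / (2 n) = 4.00 × 651 / (2 × 1.41) = 923 nm.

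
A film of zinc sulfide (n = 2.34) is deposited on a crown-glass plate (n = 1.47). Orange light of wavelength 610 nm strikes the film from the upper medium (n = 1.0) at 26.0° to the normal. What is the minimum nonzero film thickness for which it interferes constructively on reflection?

66.3 nm

At the upper boundary (n = 1.0 to n = 2.34) the reflected ray undergoes a half-wave phase shift.
Ray reflecting at the bottom interface goes from n = 2.34 toward n = 1.47: no phase shift.
Net: one phase inversion between the two reflected rays.
For strong reflection here: 2 n t cos θ_r = (m + ½) λ.
Snell's law: 1.0 sin 26.0° = 2.34 sin θ_r → sin θ_r = 0.187, cos θ_r = 0.982.
Minimum at m = 0: t = λ / (4 n cos θ_r) = 610 / (4 × 2.34 × 0.982) = 66.3 nm.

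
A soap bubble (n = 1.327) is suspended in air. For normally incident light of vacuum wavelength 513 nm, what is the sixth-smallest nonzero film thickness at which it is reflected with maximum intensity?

1063 nm

At the upper boundary (n = 1.0 to n = 1.327) the reflected ray undergoes a half-wave phase shift.
Ray reflecting at the bottom interface goes from n = 1.327 toward n = 1.0: no phase shift.
Exactly one π shift → a net half-wave offset.
For maximum reflection here: 2 n t = (m + ½) λ.
The sixth-smallest nonzero thickness corresponds to m = 5: t = (m + ½) λ / (2 n) = 5.50 × 513 / (2 × 1.327) = 1063 nm.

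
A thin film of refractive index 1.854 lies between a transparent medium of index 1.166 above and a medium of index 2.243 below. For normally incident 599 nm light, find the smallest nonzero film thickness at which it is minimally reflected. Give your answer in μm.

0.0808 μm

Top surface (1.166 → 1.854): reflection off a higher-index medium gives a half-wave phase shift.
Bottom surface (1.854 → 2.243): reflection off a higher-index medium gives a half-wave phase shift.
Net: no relative phase inversion (both shifts match).
With no net inversion, destructive interference in reflection requires 2 n t = (m + ½) λ.
Minimum at m = 0: t = λ / (4 n) = 599 / (4 × 1.854) = 80.8 nm.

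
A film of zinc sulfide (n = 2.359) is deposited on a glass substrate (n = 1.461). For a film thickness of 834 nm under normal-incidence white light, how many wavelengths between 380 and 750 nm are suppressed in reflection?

5

Ray reflecting at the top interface goes from n = 1.0 toward n = 2.359: a half-wave phase shift.
Bottom surface (2.359 → 1.461): reflection off a lower-index medium gives no phase shift.
The two reflections differ by half a wavelength.
With one net inversion, destructive interference in reflection requires 2 n t = m λ.
λ = 2 n t / m = 3935 / m nm.
m=5: 787 nm (IR); m=6: 656 nm (visible); m=7: 562 nm (visible); m=8: 492 nm (visible); m=9: 437 nm (visible); m=10: 393 nm (visible); m=11: 358 nm (UV).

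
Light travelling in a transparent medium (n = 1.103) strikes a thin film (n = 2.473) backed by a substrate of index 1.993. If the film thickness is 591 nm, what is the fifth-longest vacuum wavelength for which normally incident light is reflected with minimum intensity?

585 nm

Ray reflecting at the top interface goes from n = 1.103 toward n = 2.473: a half-wave phase shift.
Bottom surface (2.473 → 1.993): reflection off a lower-index medium gives no phase shift.
The two reflections differ by half a wavelength.
With one net inversion, destructive interference in reflection requires 2 n t = m λ.
λ = 2 n t / m. The fifth-longest wavelength is m = 5: λ = 2 × 2.473 × 591 / 5.00 = 585 nm.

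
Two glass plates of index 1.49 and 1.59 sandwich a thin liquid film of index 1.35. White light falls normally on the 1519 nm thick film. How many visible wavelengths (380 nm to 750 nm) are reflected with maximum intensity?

6

Top surface (1.49 → 1.35): reflection off a lower-index medium gives no phase shift.
Ray reflecting at the bottom interface goes from n = 1.35 toward n = 1.59: a half-wave phase shift.
Exactly one π shift → a net half-wave offset.
With one net inversion, constructive interference in reflection requires 2 n t = (m + ½) λ.
λ = 2 n t / (m + ½) = 4101 / (m + ½) nm.
m=4: 911 nm (IR); m=5: 746 nm (visible); m=6: 631 nm (visible); m=7: 547 nm (visible); m=8: 483 nm (visible); m=9: 432 nm (visible); m=10: 391 nm (visible); m=11: 357 nm (UV).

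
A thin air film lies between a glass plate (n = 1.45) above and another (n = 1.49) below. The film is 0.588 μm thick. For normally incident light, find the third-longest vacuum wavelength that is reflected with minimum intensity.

392 nm

Top surface (1.45 → 1.0): reflection off a lower-index medium gives no phase shift.
Bottom surface (1.0 → 1.49): reflection off a higher-index medium gives a half-wave phase shift.
The two reflections differ by half a wavelength.
With one net inversion, destructive interference in reflection requires 2 n t = m λ.
λ = 2 n t / m. The third-longest wavelength is m = 3: λ = 2 × 1.0 × 588 / 3.00 = 392 nm.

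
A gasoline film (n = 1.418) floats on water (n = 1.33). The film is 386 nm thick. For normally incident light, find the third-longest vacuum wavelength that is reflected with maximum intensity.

438 nm

At the upper boundary (n = 1.0 to n = 1.418) the reflected ray undergoes a half-wave phase shift.
Ray reflecting at the bottom interface goes from n = 1.418 toward n = 1.33: no phase shift.
Net: one phase inversion between the two reflected rays.
For maximum reflection here: 2 n t = (m + ½) λ.
λ = 2 n t / (m + ½). The third-longest wavelength is m = 2: λ = 2 × 1.418 × 386 / 2.50 = 438 nm.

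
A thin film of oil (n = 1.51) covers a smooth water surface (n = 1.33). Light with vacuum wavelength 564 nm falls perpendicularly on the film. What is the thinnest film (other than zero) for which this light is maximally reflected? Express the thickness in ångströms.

Ray reflecting at the top interface goes from n = 1.0 toward n = 1.51: a half-wave phase shift.
Bottom surface (1.51 → 1.33): reflection off a lower-index medium gives no phase shift.
Exactly one π shift → a net half-wave offset.
So the condition for constructive reflection is 2 n t = (m + ½) λ.
Minimum at m = 0: t = λ / (4 n) = 564 / (4 × 1.51) = 93.4 nm.

934 Å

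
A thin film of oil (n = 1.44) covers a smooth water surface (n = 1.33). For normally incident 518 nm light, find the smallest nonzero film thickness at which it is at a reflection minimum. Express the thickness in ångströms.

1799 Å

Top surface (1.0 → 1.44): reflection off a higher-index medium gives a half-wave phase shift.
Bottom surface (1.44 → 1.33): reflection off a lower-index medium gives no phase shift.
Net: one phase inversion between the two reflected rays.
For minimum reflection here: 2 n t = m λ.
Minimum nonzero at m = 1: t = λ / (2 n) = 518 / (2 × 1.44) = 180 nm.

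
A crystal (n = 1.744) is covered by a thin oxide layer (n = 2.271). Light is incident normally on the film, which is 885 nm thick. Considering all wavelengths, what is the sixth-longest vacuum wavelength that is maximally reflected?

At the upper boundary (n = 1.0 to n = 2.271) the reflected ray undergoes a half-wave phase shift.
Bottom surface (2.271 → 1.744): reflection off a lower-index medium gives no phase shift.
Net: one phase inversion between the two reflected rays.
For strong reflection here: 2 n t = (m + ½) λ.
λ = 2 n t / (m + ½). The sixth-longest wavelength is m = 5: λ = 2 × 2.271 × 885 / 5.50 = 731 nm.

731 nm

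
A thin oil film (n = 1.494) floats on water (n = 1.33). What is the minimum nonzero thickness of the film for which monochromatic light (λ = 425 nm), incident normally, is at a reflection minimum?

Ray reflecting at the top interface goes from n = 1.0 toward n = 1.494: a half-wave phase shift.
At the lower boundary (n = 1.494 to n = 1.33) the reflected ray undergoes no phase shift.
Net: one phase inversion between the two reflected rays.
For weak reflection here: 2 n t = m λ.
Minimum nonzero at m = 1: t = λ / (2 n) = 425 / (2 × 1.494) = 142 nm.

142 nm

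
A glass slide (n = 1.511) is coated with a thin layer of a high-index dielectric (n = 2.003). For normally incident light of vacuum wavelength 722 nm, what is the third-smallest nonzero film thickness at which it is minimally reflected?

541 nm

Top surface (1.0 → 2.003): reflection off a higher-index medium gives a half-wave phase shift.
Ray reflecting at the bottom interface goes from n = 2.003 toward n = 1.511: no phase shift.
Exactly one π shift → a net half-wave offset.
With one net inversion, destructive interference in reflection requires 2 n t = m λ.
The third-smallest nonzero thickness corresponds to m = 3: t = m λ / (2 n) = 3.00 × 722 / (2 × 2.003) = 541 nm.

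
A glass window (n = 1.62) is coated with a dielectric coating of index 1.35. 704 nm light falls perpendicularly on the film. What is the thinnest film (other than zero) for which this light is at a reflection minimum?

130 nm

Ray reflecting at the top interface goes from n = 1.0 toward n = 1.35: a half-wave phase shift.
Bottom surface (1.35 → 1.62): reflection off a higher-index medium gives a half-wave phase shift.
Zero or two π shifts → no net half-wave offset.
So the condition for destructive reflection is 2 n t = (m + ½) λ.
Minimum at m = 0: t = λ / (4 n) = 704 / (4 × 1.35) = 130 nm.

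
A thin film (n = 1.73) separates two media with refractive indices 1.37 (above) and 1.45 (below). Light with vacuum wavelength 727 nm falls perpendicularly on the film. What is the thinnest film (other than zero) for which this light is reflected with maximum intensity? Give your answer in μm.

Top surface (1.37 → 1.73): reflection off a higher-index medium gives a half-wave phase shift.
At the lower boundary (n = 1.73 to n = 1.45) the reflected ray undergoes no phase shift.
The two reflections differ by half a wavelength.
For maximum reflection here: 2 n t = (m + ½) λ.
Minimum at m = 0: t = λ / (4 n) = 727 / (4 × 1.73) = 105 nm.

0.105 μm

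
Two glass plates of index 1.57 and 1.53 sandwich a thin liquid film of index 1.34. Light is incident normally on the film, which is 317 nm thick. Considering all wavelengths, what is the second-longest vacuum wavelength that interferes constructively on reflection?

566 nm

Top surface (1.57 → 1.34): reflection off a lower-index medium gives no phase shift.
At the lower boundary (n = 1.34 to n = 1.53) the reflected ray undergoes a half-wave phase shift.
Exactly one π shift → a net half-wave offset.
For bright reflection here: 2 n t = (m + ½) λ.
λ = 2 n t / (m + ½). The second-longest wavelength is m = 1: λ = 2 × 1.34 × 317 / 1.50 = 566 nm.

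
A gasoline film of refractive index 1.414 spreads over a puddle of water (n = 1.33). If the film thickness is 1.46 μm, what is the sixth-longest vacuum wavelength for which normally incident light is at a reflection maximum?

Top surface (1.0 → 1.414): reflection off a higher-index medium gives a half-wave phase shift.
Bottom surface (1.414 → 1.33): reflection off a lower-index medium gives no phase shift.
Exactly one π shift → a net half-wave offset.
With one net inversion, constructive interference in reflection requires 2 n t = (m + ½) λ.
λ = 2 n t / (m + ½). The sixth-longest wavelength is m = 5: λ = 2 × 1.414 × 1460 / 5.50 = 751 nm.

751 nm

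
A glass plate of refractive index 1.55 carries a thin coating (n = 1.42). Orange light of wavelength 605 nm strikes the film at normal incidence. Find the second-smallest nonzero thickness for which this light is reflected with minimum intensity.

320 nm

Ray reflecting at the top interface goes from n = 1.0 toward n = 1.42: a half-wave phase shift.
Bottom surface (1.42 → 1.55): reflection off a higher-index medium gives a half-wave phase shift.
Zero or two π shifts → no net half-wave offset.
So the condition for destructive reflection is 2 n t = (m + ½) λ.
The second-smallest nonzero thickness corresponds to m = 1: t = (m + ½) λ / (2 n) = 1.50 × 605 / (2 × 1.42) = 320 nm.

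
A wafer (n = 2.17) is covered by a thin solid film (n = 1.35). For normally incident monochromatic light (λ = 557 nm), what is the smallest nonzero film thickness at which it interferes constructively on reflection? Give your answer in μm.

0.206 μm

Ray reflecting at the top interface goes from n = 1.0 toward n = 1.35: a half-wave phase shift.
Bottom surface (1.35 → 2.17): reflection off a higher-index medium gives a half-wave phase shift.
Zero or two π shifts → no net half-wave offset.
So the condition for constructive reflection is 2 n t = m λ.
The smallest nonzero thickness corresponds to m = 1: t = m λ / (2 n) = 1.00 × 557 / (2 × 1.35) = 206 nm.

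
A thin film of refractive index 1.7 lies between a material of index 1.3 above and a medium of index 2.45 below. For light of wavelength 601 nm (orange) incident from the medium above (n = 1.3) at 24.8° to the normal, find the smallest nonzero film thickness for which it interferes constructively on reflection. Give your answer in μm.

0.187 μm

At the upper boundary (n = 1.3 to n = 1.7) the reflected ray undergoes a half-wave phase shift.
Bottom surface (1.7 → 2.45): reflection off a higher-index medium gives a half-wave phase shift.
Zero or two π shifts → no net half-wave offset.
So the condition for constructive reflection is 2 n t cos θ_r = m λ.
Snell's law: 1.3 sin 24.8° = 1.7 sin θ_r → sin θ_r = 0.321, cos θ_r = 0.947.
Minimum nonzero at m = 1: t = λ / (2 n cos θ_r) = 601 / (2 × 1.7 × 0.947) = 187 nm.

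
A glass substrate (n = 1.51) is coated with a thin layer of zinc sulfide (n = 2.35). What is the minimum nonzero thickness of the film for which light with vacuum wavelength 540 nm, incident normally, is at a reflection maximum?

57.4 nm

At the upper boundary (n = 1.0 to n = 2.35) the reflected ray undergoes a half-wave phase shift.
At the lower boundary (n = 2.35 to n = 1.51) the reflected ray undergoes no phase shift.
The two reflections differ by half a wavelength.
For maximum reflection here: 2 n t = (m + ½) λ.
Minimum at m = 0: t = λ / (4 n) = 540 / (4 × 2.35) = 57.4 nm.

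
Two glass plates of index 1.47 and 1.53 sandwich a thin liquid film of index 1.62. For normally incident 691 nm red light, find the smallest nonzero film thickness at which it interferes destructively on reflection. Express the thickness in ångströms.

Ray reflecting at the top interface goes from n = 1.47 toward n = 1.62: a half-wave phase shift.
At the lower boundary (n = 1.62 to n = 1.53) the reflected ray undergoes no phase shift.
The two reflections differ by half a wavelength.
With one net inversion, destructive interference in reflection requires 2 n t = m λ.
Minimum nonzero at m = 1: t = λ / (2 n) = 691 / (2 × 1.62) = 213 nm.

2133 Å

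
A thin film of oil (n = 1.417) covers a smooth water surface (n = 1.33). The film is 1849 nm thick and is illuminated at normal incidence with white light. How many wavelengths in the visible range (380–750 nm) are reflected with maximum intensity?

Ray reflecting at the top interface goes from n = 1.0 toward n = 1.417: a half-wave phase shift.
At the lower boundary (n = 1.417 to n = 1.33) the reflected ray undergoes no phase shift.
Net: one phase inversion between the two reflected rays.
With one net inversion, constructive interference in reflection requires 2 n t = (m + ½) λ.
λ = 2 n t / (m + ½) = 5240 / (m + ½) nm.
m=6: 806 nm (IR); m=7: 699 nm (visible); m=8: 616 nm (visible); m=9: 552 nm (visible); m=10: 499 nm (visible); m=11: 456 nm (visible); m=12: 419 nm (visible); m=13: 388 nm (visible); m=14: 361 nm (UV).

7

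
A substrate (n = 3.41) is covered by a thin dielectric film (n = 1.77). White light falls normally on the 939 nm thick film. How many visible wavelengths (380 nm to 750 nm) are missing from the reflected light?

Ray reflecting at the top interface goes from n = 1.0 toward n = 1.77: a half-wave phase shift.
At the lower boundary (n = 1.77 to n = 3.41) the reflected ray undergoes a half-wave phase shift.
The two reflections carry the same phase change, so no net offset.
For weak reflection here: 2 n t = (m + ½) λ.
λ = 2 n t / (m + ½) = 3324 / (m + ½) nm.
m=3: 950 nm (IR); m=4: 739 nm (visible); m=5: 604 nm (visible); m=6: 511 nm (visible); m=7: 443 nm (visible); m=8: 391 nm (visible); m=9: 350 nm (UV).

5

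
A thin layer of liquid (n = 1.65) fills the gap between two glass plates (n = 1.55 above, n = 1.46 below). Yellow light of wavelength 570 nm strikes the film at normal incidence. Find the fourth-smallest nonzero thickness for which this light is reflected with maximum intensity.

At the upper boundary (n = 1.55 to n = 1.65) the reflected ray undergoes a half-wave phase shift.
Ray reflecting at the bottom interface goes from n = 1.65 toward n = 1.46: no phase shift.
The two reflections differ by half a wavelength.
So the condition for constructive reflection is 2 n t = (m + ½) λ.
The fourth-smallest nonzero thickness corresponds to m = 3: t = (m + ½) λ / (2 n) = 3.50 × 570 / (2 × 1.65) = 605 nm.

605 nm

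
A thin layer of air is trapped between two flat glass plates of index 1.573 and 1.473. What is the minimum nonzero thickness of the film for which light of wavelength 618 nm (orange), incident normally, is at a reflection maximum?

155 nm

Ray reflecting at the top interface goes from n = 1.573 toward n = 1.0: no phase shift.
Bottom surface (1.0 → 1.473): reflection off a higher-index medium gives a half-wave phase shift.
Exactly one π shift → a net half-wave offset.
For strong reflection here: 2 n t = (m + ½) λ.
Minimum at m = 0: t = λ / (4 n) = 618 / (4 × 1.0) = 155 nm.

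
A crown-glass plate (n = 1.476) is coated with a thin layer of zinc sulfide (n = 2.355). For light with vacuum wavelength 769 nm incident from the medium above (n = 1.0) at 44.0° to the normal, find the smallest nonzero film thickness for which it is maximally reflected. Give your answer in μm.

Ray reflecting at the top interface goes from n = 1.0 toward n = 2.355: a half-wave phase shift.
Ray reflecting at the bottom interface goes from n = 2.355 toward n = 1.476: no phase shift.
The two reflections differ by half a wavelength.
With one net inversion, constructive interference in reflection requires 2 n t cos θ_r = (m + ½) λ.
Snell's law: 1.0 sin 44.0° = 2.355 sin θ_r → sin θ_r = 0.295, cos θ_r = 0.956.
Minimum at m = 0: t = λ / (4 n cos θ_r) = 769 / (4 × 2.355 × 0.956) = 85.4 nm.

0.0854 μm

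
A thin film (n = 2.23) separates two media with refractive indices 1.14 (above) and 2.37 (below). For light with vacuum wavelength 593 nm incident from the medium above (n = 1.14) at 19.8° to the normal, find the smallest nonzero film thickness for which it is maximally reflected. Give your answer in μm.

Top surface (1.14 → 2.23): reflection off a higher-index medium gives a half-wave phase shift.
At the lower boundary (n = 2.23 to n = 2.37) the reflected ray undergoes a half-wave phase shift.
Zero or two π shifts → no net half-wave offset.
So the condition for constructive reflection is 2 n t cos θ_r = m λ.
Snell's law: 1.14 sin 19.8° = 2.23 sin θ_r → sin θ_r = 0.173, cos θ_r = 0.985.
Minimum nonzero at m = 1: t = λ / (2 n cos θ_r) = 593 / (2 × 2.23 × 0.985) = 135 nm.

0.135 μm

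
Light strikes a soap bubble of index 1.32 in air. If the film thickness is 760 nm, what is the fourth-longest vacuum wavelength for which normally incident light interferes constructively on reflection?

573 nm

At the upper boundary (n = 1.0 to n = 1.32) the reflected ray undergoes a half-wave phase shift.
At the lower boundary (n = 1.32 to n = 1.0) the reflected ray undergoes no phase shift.
Net: one phase inversion between the two reflected rays.
So the condition for constructive reflection is 2 n t = (m + ½) λ.
λ = 2 n t / (m + ½). The fourth-longest wavelength is m = 3: λ = 2 × 1.32 × 760 / 3.50 = 573 nm.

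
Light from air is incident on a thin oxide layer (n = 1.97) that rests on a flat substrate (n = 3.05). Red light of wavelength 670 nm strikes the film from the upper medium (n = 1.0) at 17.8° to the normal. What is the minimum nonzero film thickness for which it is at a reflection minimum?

Top surface (1.0 → 1.97): reflection off a higher-index medium gives a half-wave phase shift.
Ray reflecting at the bottom interface goes from n = 1.97 toward n = 3.05: a half-wave phase shift.
Zero or two π shifts → no net half-wave offset.
So the condition for destructive reflection is 2 n t cos θ_r = (m + ½) λ.
Snell's law: 1.0 sin 17.8° = 1.97 sin θ_r → sin θ_r = 0.155, cos θ_r = 0.988.
Minimum at m = 0: t = λ / (4 n cos θ_r) = 670 / (4 × 1.97 × 0.988) = 86.1 nm.

86.1 nm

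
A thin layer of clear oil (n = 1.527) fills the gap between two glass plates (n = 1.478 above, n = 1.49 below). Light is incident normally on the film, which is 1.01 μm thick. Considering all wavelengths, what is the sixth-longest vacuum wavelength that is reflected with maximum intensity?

561 nm

Top surface (1.478 → 1.527): reflection off a higher-index medium gives a half-wave phase shift.
At the lower boundary (n = 1.527 to n = 1.49) the reflected ray undergoes no phase shift.
Net: one phase inversion between the two reflected rays.
With one net inversion, constructive interference in reflection requires 2 n t = (m + ½) λ.
λ = 2 n t / (m + ½). The sixth-longest wavelength is m = 5: λ = 2 × 1.527 × 1010 / 5.50 = 561 nm.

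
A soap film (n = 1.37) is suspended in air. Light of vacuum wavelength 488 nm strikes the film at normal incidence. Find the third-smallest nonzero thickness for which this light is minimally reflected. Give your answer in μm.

Top surface (1.0 → 1.37): reflection off a higher-index medium gives a half-wave phase shift.
Bottom surface (1.37 → 1.0): reflection off a lower-index medium gives no phase shift.
The two reflections differ by half a wavelength.
With one net inversion, destructive interference in reflection requires 2 n t = m λ.
The third-smallest nonzero thickness corresponds to m = 3: t = m λ / (2 n) = 3.00 × 488 / (2 × 1.37) = 534 nm.

0.534 μm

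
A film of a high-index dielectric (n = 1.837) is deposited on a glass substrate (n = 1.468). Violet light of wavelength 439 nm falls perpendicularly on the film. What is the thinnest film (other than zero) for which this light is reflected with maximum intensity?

59.7 nm

Top surface (1.0 → 1.837): reflection off a higher-index medium gives a half-wave phase shift.
Ray reflecting at the bottom interface goes from n = 1.837 toward n = 1.468: no phase shift.
Exactly one π shift → a net half-wave offset.
So the condition for constructive reflection is 2 n t = (m + ½) λ.
Minimum at m = 0: t = λ / (4 n) = 439 / (4 × 1.837) = 59.7 nm.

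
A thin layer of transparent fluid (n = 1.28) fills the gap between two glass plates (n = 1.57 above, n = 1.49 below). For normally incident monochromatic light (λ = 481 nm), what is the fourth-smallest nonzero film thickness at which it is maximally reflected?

658 nm

At the upper boundary (n = 1.57 to n = 1.28) the reflected ray undergoes no phase shift.
Ray reflecting at the bottom interface goes from n = 1.28 toward n = 1.49: a half-wave phase shift.
The two reflections differ by half a wavelength.
For strong reflection here: 2 n t = (m + ½) λ.
The fourth-smallest nonzero thickness corresponds to m = 3: t = (m + ½) λ / (2 n) = 3.50 × 481 / (2 × 1.28) = 658 nm.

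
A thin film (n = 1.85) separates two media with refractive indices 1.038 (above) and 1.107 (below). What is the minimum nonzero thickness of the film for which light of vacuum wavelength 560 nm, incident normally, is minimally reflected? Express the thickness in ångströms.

1514 Å

Top surface (1.038 → 1.85): reflection off a higher-index medium gives a half-wave phase shift.
At the lower boundary (n = 1.85 to n = 1.107) the reflected ray undergoes no phase shift.
Exactly one π shift → a net half-wave offset.
With one net inversion, destructive interference in reflection requires 2 n t = m λ.
Minimum nonzero at m = 1: t = λ / (2 n) = 560 / (2 × 1.85) = 151 nm.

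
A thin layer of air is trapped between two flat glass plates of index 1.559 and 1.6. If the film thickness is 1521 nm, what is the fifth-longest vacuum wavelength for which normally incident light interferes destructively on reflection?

608 nm

Ray reflecting at the top interface goes from n = 1.559 toward n = 1.0: no phase shift.
Ray reflecting at the bottom interface goes from n = 1.0 toward n = 1.6: a half-wave phase shift.
Net: one phase inversion between the two reflected rays.
So the condition for destructive reflection is 2 n t = m λ.
λ = 2 n t / m. The fifth-longest wavelength is m = 5: λ = 2 × 1.0 × 1521 / 5.00 = 608 nm.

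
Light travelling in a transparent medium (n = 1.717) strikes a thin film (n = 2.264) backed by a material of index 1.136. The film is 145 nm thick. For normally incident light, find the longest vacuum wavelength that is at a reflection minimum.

Top surface (1.717 → 2.264): reflection off a higher-index medium gives a half-wave phase shift.
Ray reflecting at the bottom interface goes from n = 2.264 toward n = 1.136: no phase shift.
Exactly one π shift → a net half-wave offset.
For minimum reflection here: 2 n t = m λ.
λ = 2 n t / m. The longest wavelength is m = 1: λ = 2 × 2.264 × 145 / 1.00 = 657 nm.

657 nm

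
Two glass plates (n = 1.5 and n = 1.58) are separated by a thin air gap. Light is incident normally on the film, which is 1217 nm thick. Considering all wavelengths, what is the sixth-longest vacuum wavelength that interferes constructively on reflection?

Ray reflecting at the top interface goes from n = 1.5 toward n = 1.0: no phase shift.
At the lower boundary (n = 1.0 to n = 1.58) the reflected ray undergoes a half-wave phase shift.
Exactly one π shift → a net half-wave offset.
So the condition for constructive reflection is 2 n t = (m + ½) λ.
λ = 2 n t / (m + ½). The sixth-longest wavelength is m = 5: λ = 2 × 1.0 × 1217 / 5.50 = 443 nm.

443 nm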